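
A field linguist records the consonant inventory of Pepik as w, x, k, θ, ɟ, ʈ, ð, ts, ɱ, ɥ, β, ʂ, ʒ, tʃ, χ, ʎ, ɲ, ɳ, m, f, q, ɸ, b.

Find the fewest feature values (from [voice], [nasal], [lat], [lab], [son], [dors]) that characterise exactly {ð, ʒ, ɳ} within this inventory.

The class [+voice], [−labial], [−dorsal] has exactly /ð, ʒ, ɳ/ as its extension in this inventory. No smaller conjunction from the listed features achieves this: [−labial, −dorsal] alone would also admit /θ, ʈ, ts, ʂ, …/; [+voice, −dorsal] alone would also admit /ɱ, β, m, b/; [+voice, −labial] alone would also admit /ɟ, ʎ, ɲ/; and checking the remaining two-feature bundles turns up none with this extension.

[+voice, −lab, −dors]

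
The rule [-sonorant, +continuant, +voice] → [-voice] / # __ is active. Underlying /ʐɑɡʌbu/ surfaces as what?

[ʂɑɡʌbu]

/ʐ/ satisfies [-sonorant, +continuant, +voice] and sits in # __. The [-voice] counterpart of the voiced retroflex fricative is /ʂ/. Other segments in /ʐɑɡʌbu/ either fail the structural description or are not in the environment, so the surface form is [ʂɑɡʌbu].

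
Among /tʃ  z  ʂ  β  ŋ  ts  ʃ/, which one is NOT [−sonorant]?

/ŋ/ is the velar nasal, which is [+sonorant]; the rest — /ʃ, ʂ, z, tʃ, β, ts/ — are [−sonorant].

ŋ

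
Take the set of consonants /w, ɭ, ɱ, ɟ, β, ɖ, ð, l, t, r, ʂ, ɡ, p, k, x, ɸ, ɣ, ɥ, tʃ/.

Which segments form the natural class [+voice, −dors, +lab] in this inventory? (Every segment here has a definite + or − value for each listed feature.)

ɱ, β

First, the [+voice] segments are /w, ɭ, ɱ, ɟ, β, ɖ, ð, l, r, ɡ, ɣ, ɥ/.
Intersecting with [−dorsal] gives /ɭ, ɱ, β, ɖ, ð, l, r/.
Among these, [+labial] leaves /ɱ, β/.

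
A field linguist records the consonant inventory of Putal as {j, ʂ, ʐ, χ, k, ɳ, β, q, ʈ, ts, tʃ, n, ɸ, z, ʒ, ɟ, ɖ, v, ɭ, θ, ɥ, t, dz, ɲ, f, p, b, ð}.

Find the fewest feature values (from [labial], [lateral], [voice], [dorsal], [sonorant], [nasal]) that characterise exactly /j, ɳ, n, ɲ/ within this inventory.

[+sonorant, −lateral, −labial]

Every target segment is [+sonorant], [−lateral], [−labial]; each remaining inventory member fails at least one of these. Each conjunct is needed — [−lateral, −labial] alone would also admit /ʂ, ʐ, χ, k, …/; [+sonorant, −labial] alone would also admit /ɭ/; [+sonorant, −lateral] alone would also admit /ɥ/ — and no other combination of two listed features has exactly this extension, so three is the minimum.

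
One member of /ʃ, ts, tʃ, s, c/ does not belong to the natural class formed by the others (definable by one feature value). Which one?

c

/s, ts, ʃ, tʃ/ are all [+strident], but /c/ (voiceless palatal stop) is [−strident]. No other single segment can be removed to leave a set sharing one feature value that the removed segment lacks, so /c/ is the odd one out.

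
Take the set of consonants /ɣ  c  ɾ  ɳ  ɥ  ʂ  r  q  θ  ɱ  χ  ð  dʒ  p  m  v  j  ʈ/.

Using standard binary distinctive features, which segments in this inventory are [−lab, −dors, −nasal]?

ɾ, ʂ, r, θ, ð, dʒ, ʈ

First, the [−labial] segments are /ɣ, c, ɾ, ɳ, ʂ, r, q, θ, χ, ð, dʒ, j, ʈ/.
Within that set, [−dorsal] gives /ɾ, ɳ, ʂ, r, θ, ð, dʒ, ʈ/.
Among these, [−nasal] leaves /ɾ, ʂ, r, θ, ð, dʒ, ʈ/.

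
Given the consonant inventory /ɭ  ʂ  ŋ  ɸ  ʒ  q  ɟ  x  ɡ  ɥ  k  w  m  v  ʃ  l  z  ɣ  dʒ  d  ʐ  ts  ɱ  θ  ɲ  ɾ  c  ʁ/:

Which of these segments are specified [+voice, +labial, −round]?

First, the [+voice] segments are /ɭ, ŋ, ʒ, ɟ, ɡ, ɥ, w, m, v, l, z, ɣ, dʒ, d, ʐ, ɱ, ɲ, ɾ, ʁ/.
Then [+labial] gives /ɥ, w, m, v, ɱ/.
Among these, [−round] leaves /m, v, ɱ/.

m, v, ɱ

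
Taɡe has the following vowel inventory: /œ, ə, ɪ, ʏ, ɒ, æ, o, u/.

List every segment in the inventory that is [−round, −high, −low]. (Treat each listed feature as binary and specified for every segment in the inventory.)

ə

Checking each segment against [−round], [−high], [−low]: /ə/ (mid central vowel (schwa)) satisfies every feature; every other segment in the inventory fails at least one.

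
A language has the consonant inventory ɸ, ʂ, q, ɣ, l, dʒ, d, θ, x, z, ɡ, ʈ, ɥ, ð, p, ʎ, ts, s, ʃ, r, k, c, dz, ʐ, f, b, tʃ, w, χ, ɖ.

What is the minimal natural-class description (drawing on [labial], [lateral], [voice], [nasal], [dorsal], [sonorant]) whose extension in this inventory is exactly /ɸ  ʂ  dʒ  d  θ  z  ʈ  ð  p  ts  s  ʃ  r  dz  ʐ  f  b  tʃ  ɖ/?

/ɸ, ʂ, dʒ, d, θ, z, ʈ, ð, p, ts, s, ʃ, r, dz, ʐ, f, b, tʃ, ɖ/ are all [−lateral], [−dorsal], and no other segment in the inventory matches both values. Dropping any one of them over-generates: [−dorsal] alone would also admit /l/; [−lateral] alone would also admit /q, ɣ, x, ɡ, …/. No other single listed feature picks out exactly this set either, so fewer than two features will not do.

[−lateral, −dorsal]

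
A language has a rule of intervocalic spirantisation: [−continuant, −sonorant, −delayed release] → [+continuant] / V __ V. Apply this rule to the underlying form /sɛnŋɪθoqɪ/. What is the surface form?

/q/ satisfies [−continuant, −sonorant, −delayed release] and sits in V __ V. The [+continuant] counterpart of the voiceless uvular stop is /χ/. Other segments in /sɛnŋɪθoqɪ/ either fail the structural description or are not in the environment, so the surface form is [sɛnŋɪθoχɪ].

[sɛnŋɪθoχɪ]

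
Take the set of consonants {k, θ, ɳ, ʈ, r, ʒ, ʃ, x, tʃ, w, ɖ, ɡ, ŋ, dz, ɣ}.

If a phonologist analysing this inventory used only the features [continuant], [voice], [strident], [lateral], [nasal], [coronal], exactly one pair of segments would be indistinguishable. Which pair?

Both /ɣ/ and /w/ are [+continuant], [+voice], [-strident], [-lateral], [-nasal], [-coronal]. Since the list omits [sonorant], [labial] and [round] — which do distinguish the voiced velar fricative from the labial-velar glide — this pair collapses; all other pairs remain distinct.

ɣ, w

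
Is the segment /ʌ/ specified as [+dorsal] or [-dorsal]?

/ʌ/ is the mid back unrounded lax vowel. The feature [dorsal] marks segments articulated with the tongue body; /ʌ/ has this property, so it is [+dorsal].

[+dorsal]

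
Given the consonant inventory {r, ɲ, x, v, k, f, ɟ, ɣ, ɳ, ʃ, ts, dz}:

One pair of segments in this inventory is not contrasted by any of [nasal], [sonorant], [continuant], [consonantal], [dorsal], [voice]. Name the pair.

ʃ, f

/ʃ/ (voiceless postalveolar fricative) and /f/ (voiceless labiodental fricative) are both [-nasal], [-sonorant], [+continuant], [+consonantal], [-dorsal], [-voice], so none of the listed features separates them. (They do differ in [labial] and [coronal], which are not among the given features.) Every other pair in the inventory differs on at least one listed feature.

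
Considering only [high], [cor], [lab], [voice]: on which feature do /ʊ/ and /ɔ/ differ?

The two segments share [-coronal], [+labial], [+voice]. The only feature from the list on which they differ: /ʊ/ is [+high] while /ɔ/ is [-high].

[high]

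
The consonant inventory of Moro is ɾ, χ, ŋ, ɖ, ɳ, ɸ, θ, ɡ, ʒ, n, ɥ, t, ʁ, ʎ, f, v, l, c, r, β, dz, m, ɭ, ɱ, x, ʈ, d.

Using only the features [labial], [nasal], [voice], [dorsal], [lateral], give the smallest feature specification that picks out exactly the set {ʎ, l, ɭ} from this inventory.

/ʎ, l, ɭ/ are exactly the [+lateral] segments in the inventory, so a single feature suffices.

[+lateral]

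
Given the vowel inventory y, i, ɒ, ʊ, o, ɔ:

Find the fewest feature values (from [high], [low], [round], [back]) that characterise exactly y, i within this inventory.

/y, i/ are exactly the [−back] segments in the inventory, so a single feature suffices.

[−back]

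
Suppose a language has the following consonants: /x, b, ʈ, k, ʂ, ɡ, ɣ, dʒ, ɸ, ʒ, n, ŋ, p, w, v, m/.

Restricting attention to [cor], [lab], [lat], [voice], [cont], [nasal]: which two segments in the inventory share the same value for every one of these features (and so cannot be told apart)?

w, v

On the given features, /w/ and /v/ have an identical profile: [−coronal], [+labial], [−lateral], [+voice], [+continuant], [−nasal]. No other two segments in the inventory coincide on all 6 features. (They do differ in [sonorant], [round] and [dorsal], which are not among the given features.)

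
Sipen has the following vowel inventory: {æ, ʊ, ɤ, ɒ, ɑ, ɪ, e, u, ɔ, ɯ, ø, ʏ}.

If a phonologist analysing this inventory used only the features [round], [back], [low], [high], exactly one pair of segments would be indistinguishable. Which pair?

u, ʊ

Both /u/ and /ʊ/ are [+round], [+back], [−low], [+high]. Since the list omits [tense] — which does distinguish the high back rounded tense vowel from the high back rounded lax vowel — this pair collapses; all other pairs remain distinct.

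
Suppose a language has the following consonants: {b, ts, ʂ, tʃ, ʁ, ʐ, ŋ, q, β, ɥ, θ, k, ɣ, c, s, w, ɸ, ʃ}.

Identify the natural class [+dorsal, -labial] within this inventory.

Eliminate segments failing any feature: /b, ts, ʂ, tʃ, ʐ, β, θ, s, ɸ, ʃ/ are [-dorsal]; /ɥ, w/ are [+labial]. The remaining /ʁ, ŋ, q, k, ɣ, c/ satisfy [+dorsal], [-labial].

ʁ, ŋ, q, k, ɣ, c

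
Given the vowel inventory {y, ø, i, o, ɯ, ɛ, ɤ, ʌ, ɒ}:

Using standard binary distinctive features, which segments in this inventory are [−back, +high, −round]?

i

Eliminate segments failing any feature: /y/ is [+round]; /ø, ɛ/ are [−high]; /o, ɯ, ɤ, ʌ, ɒ/ are [+back]. The remaining /i/ satisfy [−back], [+high], [−round].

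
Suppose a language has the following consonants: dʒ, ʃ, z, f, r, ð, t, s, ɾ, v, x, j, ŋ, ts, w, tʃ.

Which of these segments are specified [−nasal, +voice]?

dʒ, z, r, ð, ɾ, v, j, w

Eliminate segments failing any feature: /ʃ, f, t, s, x, ts, tʃ/ are [−voice]; /ŋ/ is [+nasal]. The remaining /dʒ, z, r, ð, ɾ, v, j, w/ satisfy [−nasal], [+voice].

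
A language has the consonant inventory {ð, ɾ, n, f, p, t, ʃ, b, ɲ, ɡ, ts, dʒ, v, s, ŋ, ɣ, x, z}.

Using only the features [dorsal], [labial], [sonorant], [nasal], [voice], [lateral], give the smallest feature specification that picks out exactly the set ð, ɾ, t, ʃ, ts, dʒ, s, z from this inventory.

[−nasal, −labial, −dorsal]

/ð, ɾ, t, ʃ, ts, dʒ, s, z/ are all [−nasal], [−labial], [−dorsal], and no other segment in the inventory matches all three values. Dropping any one of them over-generates: [−labial, −dorsal] alone would also admit /n/; [−nasal, −dorsal] alone would also admit /f, p, b, v/; [−nasal, −labial] alone would also admit /ɡ, ɣ, x/. No other combination of two listed features picks out exactly this set either, so fewer than three features will not do.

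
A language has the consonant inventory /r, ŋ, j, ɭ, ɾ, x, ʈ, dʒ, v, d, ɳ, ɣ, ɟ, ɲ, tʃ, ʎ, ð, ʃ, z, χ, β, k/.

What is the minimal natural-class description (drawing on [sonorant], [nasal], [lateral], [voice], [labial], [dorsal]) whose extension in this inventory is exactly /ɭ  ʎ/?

[+lateral]

The target set is precisely the extension of [+lateral] in this inventory.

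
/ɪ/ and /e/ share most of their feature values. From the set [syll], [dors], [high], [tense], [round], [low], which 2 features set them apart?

[high], [tense]

The two segments share [+syllabic], [+dorsal], [−round], [−low]. The only features from the list on which they differ: /ɪ/ is [+high] while /e/ is [−high]; /ɪ/ is [−tense] while /e/ is [+tense].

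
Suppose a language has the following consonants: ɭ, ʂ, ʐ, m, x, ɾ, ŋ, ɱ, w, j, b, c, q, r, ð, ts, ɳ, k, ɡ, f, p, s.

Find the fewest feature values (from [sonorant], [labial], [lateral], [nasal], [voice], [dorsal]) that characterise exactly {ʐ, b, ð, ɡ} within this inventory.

/ʐ, b, ð, ɡ/ are all [−sonorant], [+voice], and no other segment in the inventory matches both values. Dropping any one of them over-generates: [+voice] alone would also admit /ɭ, m, ɾ, ŋ, …/; [−sonorant] alone would also admit /ʂ, x, c, q, …/. No other single listed feature picks out exactly this set either, so fewer than two features will not do.

[−sonorant, +voice]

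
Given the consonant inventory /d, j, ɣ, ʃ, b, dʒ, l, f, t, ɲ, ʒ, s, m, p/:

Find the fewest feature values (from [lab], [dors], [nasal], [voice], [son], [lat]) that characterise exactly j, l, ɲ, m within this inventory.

[+son]

/j, l, ɲ, m/ are exactly the [+sonorant] segments in the inventory, so a single feature suffices.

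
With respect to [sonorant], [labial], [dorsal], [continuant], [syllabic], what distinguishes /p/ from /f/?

[continuant]

/p/ (voiceless bilabial stop) and /f/ (voiceless labiodental fricative) agree on [−sonorant], [+labial], [−dorsal], [−syllabic]. They differ on [continuant] (/p/ [−], /f/ [+]).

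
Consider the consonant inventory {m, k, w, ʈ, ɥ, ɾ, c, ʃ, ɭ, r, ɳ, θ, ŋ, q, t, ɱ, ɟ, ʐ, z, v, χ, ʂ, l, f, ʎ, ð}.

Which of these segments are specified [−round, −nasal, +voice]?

ɾ, ɭ, r, ɟ, ʐ, z, v, l, ʎ, ð

Checking each segment against [−round], [−nasal], [+voice]: /ɾ/ (alveolar tap), /ɭ/ (retroflex lateral approximant), /r/ (alveolar trill), /ɟ/ (voiced palatal stop), /ʐ/ (voiced retroflex fricative), /z/ (voiced alveolar fricative), among others, satisfy every feature; every other segment in the inventory fails at least one.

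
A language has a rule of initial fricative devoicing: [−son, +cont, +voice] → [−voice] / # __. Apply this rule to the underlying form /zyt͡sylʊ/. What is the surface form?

[syt͡sylʊ]

The only segment in the rule's environment that also matches [−son, +cont, +voice] is /z/. Applying [−voice] turns the voiced alveolar fricative into /s/ (voiceless alveolar fricative), giving [syt͡sylʊ].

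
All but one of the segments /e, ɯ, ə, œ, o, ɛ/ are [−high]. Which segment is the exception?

ɯ

/ɛ, ə, e, œ, o/ are all [−high]; /ɯ/ (high back unrounded vowel) is [+high].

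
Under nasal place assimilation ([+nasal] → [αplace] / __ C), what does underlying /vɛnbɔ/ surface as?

[vɛmbɔ]

The only nasal preceding a consonant is /n/ before /b/. /b/ is [+labial], so /n/ → /m/, giving [vɛmbɔ].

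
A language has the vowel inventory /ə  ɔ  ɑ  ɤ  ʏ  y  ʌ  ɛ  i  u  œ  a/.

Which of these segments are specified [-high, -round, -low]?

Checking each segment against [-high], [-round], [-low]: /ə/ (mid central vowel (schwa)), /ɤ/ (mid back unrounded tense vowel), /ʌ/ (mid back unrounded lax vowel), /ɛ/ (mid front unrounded lax vowel) satisfy every feature; every other segment in the inventory fails at least one.

ə, ɤ, ʌ, ɛ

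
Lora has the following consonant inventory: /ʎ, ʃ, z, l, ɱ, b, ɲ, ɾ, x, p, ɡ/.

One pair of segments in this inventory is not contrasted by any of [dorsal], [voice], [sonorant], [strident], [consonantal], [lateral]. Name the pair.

ɾ, ɱ

Both /ɾ/ and /ɱ/ are [-dorsal], [+voice], [+sonorant], [-strident], [+consonantal], [-lateral]. Since the list omits [nasal], [labial] and [coronal] — which do distinguish the alveolar tap from the labiodental nasal — this pair collapses; all other pairs remain distinct.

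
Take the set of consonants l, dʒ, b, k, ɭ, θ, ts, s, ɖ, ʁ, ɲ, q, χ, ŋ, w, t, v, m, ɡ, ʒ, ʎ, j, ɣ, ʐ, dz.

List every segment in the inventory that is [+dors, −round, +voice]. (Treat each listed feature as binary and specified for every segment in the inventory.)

Checking each segment against [+dorsal], [−round], [+voice]: /ʁ/ (voiced uvular fricative), /ɲ/ (palatal nasal), /ŋ/ (velar nasal), /ɡ/ (voiced velar stop), /ʎ/ (palatal lateral approximant), /j/ (palatal glide), among others, satisfy every feature; every other segment in the inventory fails at least one.

ʁ, ɲ, ŋ, ɡ, ʎ, j, ɣ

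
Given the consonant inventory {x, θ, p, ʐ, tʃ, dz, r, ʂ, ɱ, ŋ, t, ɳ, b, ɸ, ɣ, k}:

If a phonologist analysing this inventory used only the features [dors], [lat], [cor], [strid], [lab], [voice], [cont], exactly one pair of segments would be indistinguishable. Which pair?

b, ɱ

Both /b/ and /ɱ/ are [-dorsal], [-lateral], [-coronal], [-strident], [+labial], [+voice], [-continuant]. Since the list omits [sonorant] and [nasal] — which do distinguish the voiced bilabial stop from the labiodental nasal — this pair collapses; all other pairs remain distinct.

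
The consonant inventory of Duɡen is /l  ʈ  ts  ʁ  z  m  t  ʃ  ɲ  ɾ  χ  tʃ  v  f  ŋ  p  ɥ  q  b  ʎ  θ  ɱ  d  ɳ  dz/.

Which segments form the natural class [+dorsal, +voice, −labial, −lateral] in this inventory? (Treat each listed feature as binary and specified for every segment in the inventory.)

Checking each segment against [+dorsal], [+voice], [−labial], [−lateral]: /ʁ/ (voiced uvular fricative), /ɲ/ (palatal nasal), /ŋ/ (velar nasal) satisfy every feature; every other segment in the inventory fails at least one.

ʁ, ɲ, ŋ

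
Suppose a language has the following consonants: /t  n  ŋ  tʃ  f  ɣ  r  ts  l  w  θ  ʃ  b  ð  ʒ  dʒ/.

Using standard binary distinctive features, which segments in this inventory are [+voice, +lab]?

w, b

Checking each segment against [+voice], [+labial]: /w/ (labial-velar glide), /b/ (voiced bilabial stop) satisfy every feature; every other segment in the inventory fails at least one.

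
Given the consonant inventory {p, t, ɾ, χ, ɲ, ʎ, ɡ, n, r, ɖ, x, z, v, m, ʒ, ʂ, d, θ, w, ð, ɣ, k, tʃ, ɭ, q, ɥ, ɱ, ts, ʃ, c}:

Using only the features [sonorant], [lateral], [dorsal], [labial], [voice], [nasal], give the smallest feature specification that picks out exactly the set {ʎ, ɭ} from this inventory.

The target set is precisely the extension of [+lateral] in this inventory.

[+lateral]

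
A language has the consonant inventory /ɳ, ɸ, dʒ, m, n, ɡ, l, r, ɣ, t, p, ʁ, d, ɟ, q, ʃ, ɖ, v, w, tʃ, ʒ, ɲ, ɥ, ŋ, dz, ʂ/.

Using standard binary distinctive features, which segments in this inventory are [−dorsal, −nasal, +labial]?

ɸ, p, v

Checking each segment against [−dorsal], [−nasal], [+labial]: /ɸ/ (voiceless bilabial fricative), /p/ (voiceless bilabial stop), /v/ (voiced labiodental fricative) satisfy every feature; every other segment in the inventory fails at least one.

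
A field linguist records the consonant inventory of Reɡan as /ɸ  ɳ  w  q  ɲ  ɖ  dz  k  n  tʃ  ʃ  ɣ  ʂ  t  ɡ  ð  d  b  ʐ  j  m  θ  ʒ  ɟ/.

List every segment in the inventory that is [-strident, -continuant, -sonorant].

q, ɖ, k, t, ɡ, d, b, ɟ

The [-strident] segments are /ɸ, ɳ, w, q, ɲ, ɖ, k, n, ɣ, t, ɡ, ð, d, b, j, m, θ, ɟ/.
Within that set, [-continuant] gives /ɳ, q, ɲ, ɖ, k, n, t, ɡ, d, b, m, ɟ/.
Then [-sonorant] leaves /q, ɖ, k, t, ɡ, d, b, ɟ/.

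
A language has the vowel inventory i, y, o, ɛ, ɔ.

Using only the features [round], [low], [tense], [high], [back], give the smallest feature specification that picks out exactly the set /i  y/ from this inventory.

The target set is precisely the extension of [+high] in this inventory.

[+high]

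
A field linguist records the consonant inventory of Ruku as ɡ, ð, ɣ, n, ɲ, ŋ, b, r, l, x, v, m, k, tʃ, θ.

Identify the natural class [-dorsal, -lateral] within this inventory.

Checking each segment against [-dorsal], [-lateral]: /ð/ (voiced dental fricative), /n/ (alveolar nasal), /b/ (voiced bilabial stop), /r/ (alveolar trill), /v/ (voiced labiodental fricative), /m/ (bilabial nasal), among others, satisfy every feature; every other segment in the inventory fails at least one.

ð, n, b, r, v, m, tʃ, θ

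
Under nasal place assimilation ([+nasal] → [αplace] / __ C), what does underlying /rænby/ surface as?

[ræmby]

In /rænby/, the nasal /n/ precedes /b/, which is [+labial]. The nasal assimilates in place, becoming the [+labial] nasal /m/. The surface form is [ræmby].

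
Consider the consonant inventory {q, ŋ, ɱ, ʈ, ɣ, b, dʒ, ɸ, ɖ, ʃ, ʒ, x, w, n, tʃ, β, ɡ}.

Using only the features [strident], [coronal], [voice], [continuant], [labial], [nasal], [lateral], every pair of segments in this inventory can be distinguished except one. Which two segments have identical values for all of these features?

β, w

Both /β/ and /w/ are [−strident], [−coronal], [+voice], [+continuant], [+labial], [−nasal], [−lateral]. Since the list omits [sonorant], [round] and [dorsal] — which do distinguish the voiced bilabial fricative from the labial-velar glide — this pair collapses; all other pairs remain distinct.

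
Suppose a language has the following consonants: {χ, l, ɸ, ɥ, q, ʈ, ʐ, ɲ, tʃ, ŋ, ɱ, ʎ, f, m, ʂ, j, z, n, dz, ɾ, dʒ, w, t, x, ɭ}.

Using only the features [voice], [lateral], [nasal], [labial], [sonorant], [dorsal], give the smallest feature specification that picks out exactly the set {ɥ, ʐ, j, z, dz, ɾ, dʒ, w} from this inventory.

/ɥ, ʐ, j, z, dz, ɾ, dʒ, w/ are all [+voice], [−nasal], [−lateral], and no other segment in the inventory matches all three values. Dropping any one of them over-generates: [−nasal, −lateral] alone would also admit /χ, ɸ, q, ʈ, …/; [+voice, −lateral] alone would also admit /ɲ, ŋ, ɱ, m, …/; [+voice, −nasal] alone would also admit /l, ʎ, ɭ/. No other combination of two listed features picks out exactly this set either, so fewer than three features will not do.

[+voice, −nasal, −lateral]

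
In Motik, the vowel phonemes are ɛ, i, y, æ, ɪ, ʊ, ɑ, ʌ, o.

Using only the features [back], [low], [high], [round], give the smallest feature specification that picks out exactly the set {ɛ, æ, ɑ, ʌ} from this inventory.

[−high, −round]

Every target segment is [−high], [−round]; each remaining inventory member fails at least one of these. Each conjunct is needed — [−round] alone would also admit /i, ɪ/; [−high] alone would also admit /o/ — and no other single listed feature has exactly this extension, so two is the minimum.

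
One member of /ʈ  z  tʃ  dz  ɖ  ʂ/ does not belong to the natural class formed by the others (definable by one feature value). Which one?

The remaining segments after removing /tʃ/ share [-distributed]; /tʃ/ (voiceless postalveolar affricate) is [+distributed]. For every other candidate removal, the leftover set fails to share any single feature value that the removed segment lacks.

tʃ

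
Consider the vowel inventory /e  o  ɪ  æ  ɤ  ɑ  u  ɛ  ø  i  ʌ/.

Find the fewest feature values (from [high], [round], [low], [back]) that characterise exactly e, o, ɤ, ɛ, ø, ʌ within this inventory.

/e, o, ɤ, ɛ, ø, ʌ/ are all [−high], [−low], and no other segment in the inventory matches both values. Dropping any one of them over-generates: [−low] alone would also admit /ɪ, u, i/; [−high] alone would also admit /æ, ɑ/. No other single listed feature picks out exactly this set either, so fewer than two features will not do.

[−high, −low]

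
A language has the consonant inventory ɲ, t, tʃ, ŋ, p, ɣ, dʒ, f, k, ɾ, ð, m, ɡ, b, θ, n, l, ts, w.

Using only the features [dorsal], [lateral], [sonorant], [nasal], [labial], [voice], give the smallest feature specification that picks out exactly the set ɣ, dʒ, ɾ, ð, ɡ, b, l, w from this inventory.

[+voice, −nasal]

Every target segment is [+voice], [−nasal]; each remaining inventory member fails at least one of these. Each conjunct is needed — [−nasal] alone would also admit /t, tʃ, p, f, …/; [+voice] alone would also admit /ɲ, ŋ, m, n/ — and no other single listed feature has exactly this extension, so two is the minimum.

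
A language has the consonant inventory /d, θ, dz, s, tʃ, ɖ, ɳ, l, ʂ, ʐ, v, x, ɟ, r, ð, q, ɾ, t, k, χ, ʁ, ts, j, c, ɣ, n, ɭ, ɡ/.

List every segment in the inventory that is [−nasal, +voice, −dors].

d, dz, ɖ, l, ʐ, v, r, ð, ɾ, ɭ

The [−nasal] segments are /d, θ, dz, s, tʃ, ɖ, l, ʂ, ʐ, v, x, ɟ, r, ð, q, ɾ, t, k, χ, ʁ, ts, j, c, ɣ, ɭ, ɡ/.
Then [+voice] gives /d, dz, ɖ, l, ʐ, v, ɟ, r, ð, ɾ, ʁ, j, ɣ, ɭ, ɡ/.
Of those, [−dorsal] leaves /d, dz, ɖ, l, ʐ, v, r, ð, ɾ, ɭ/.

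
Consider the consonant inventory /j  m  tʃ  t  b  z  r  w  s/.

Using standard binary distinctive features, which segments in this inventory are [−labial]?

The feature [labial] marks segments articulated with one or both lips. In this inventory /j, tʃ, t, z, r, s/ lack that property, so they are [−labial]; /m, b, w/ are [+labial].

j, tʃ, t, z, r, s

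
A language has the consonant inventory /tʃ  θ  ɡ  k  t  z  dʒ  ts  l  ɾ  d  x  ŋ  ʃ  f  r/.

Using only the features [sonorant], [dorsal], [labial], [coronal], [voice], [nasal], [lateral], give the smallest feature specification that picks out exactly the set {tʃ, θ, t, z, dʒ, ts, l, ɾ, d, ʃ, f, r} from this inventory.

[−dorsal]

The target set is precisely the extension of [−dorsal] in this inventory.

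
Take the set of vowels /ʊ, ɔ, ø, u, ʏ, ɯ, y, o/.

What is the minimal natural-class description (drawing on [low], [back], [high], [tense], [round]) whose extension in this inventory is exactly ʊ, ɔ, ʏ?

[-tense]

The target set is precisely the extension of [-tense] in this inventory.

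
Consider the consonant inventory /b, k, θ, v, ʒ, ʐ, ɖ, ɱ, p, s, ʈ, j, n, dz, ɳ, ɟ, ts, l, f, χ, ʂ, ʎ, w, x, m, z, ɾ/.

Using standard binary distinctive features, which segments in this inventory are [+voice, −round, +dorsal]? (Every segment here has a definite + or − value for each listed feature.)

j, ɟ, ʎ

Eliminate segments failing any feature: /b, v, ʒ, ʐ, ɖ, ɱ, n, dz, ɳ, l, m, z, ɾ/ are [−dorsal]; /k, θ, p, s, ʈ, ts, f, χ, ʂ, x/ are [−voice]; /w/ is [+round]. The remaining /j, ɟ, ʎ/ satisfy [+voice], [−round], [+dorsal].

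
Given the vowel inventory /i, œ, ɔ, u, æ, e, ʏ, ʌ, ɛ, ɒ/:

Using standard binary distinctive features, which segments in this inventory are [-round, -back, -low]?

The [-round] segments are /i, æ, e, ʌ, ɛ/.
Among these, [-back] gives /i, æ, e, ɛ/.
Intersecting with [-low] leaves /i, e, ɛ/.

i, e, ɛ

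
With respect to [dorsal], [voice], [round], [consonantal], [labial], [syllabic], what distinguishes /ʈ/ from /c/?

/ʈ/ (voiceless retroflex stop) and /c/ (voiceless palatal stop) agree on [-voice], [-round], [+consonantal], [-labial], [-syllabic]. They differ on [dorsal] (/ʈ/ [-], /c/ [+]).

[dorsal]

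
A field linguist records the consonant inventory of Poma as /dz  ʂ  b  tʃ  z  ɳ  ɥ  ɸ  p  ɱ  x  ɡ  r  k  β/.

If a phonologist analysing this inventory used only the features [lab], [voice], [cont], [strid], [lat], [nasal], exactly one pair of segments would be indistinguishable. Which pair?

On the given features, /β/ and /ɥ/ have an identical profile: [+labial], [+voice], [+continuant], [−strident], [−lateral], [−nasal]. No other two segments in the inventory coincide on all 6 features. (They do differ in [sonorant], [round] and [dorsal], which are not among the given features.)

β, ɥ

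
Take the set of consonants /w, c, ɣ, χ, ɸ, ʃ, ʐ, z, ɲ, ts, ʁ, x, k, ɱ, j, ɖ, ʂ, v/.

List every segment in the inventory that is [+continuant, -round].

ɣ, χ, ɸ, ʃ, ʐ, z, ʁ, x, j, ʂ, v

Checking each segment against [+continuant], [-round]: /ɣ/ (voiced velar fricative), /χ/ (voiceless uvular fricative), /ɸ/ (voiceless bilabial fricative), /ʃ/ (voiceless postalveolar fricative), /ʐ/ (voiced retroflex fricative), /z/ (voiced alveolar fricative), among others, satisfy every feature; every other segment in the inventory fails at least one.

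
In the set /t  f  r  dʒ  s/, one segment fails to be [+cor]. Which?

Every segment except /f/ is [+coronal]. /f/ (voiceless labiodental fricative) is [-coronal], so it is the exception.

f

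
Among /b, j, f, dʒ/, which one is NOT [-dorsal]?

/dʒ, f, b/ are all [-dorsal]; /j/ (palatal glide) is [+dorsal].

j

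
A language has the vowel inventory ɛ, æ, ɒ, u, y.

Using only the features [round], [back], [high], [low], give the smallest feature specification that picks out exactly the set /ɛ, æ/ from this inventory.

/ɛ, æ/ are exactly the [−round] segments in the inventory, so a single feature suffices.

[−round]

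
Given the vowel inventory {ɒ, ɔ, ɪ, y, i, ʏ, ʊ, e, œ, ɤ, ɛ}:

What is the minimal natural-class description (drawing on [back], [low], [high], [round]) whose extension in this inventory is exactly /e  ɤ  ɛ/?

/e, ɤ, ɛ/ are all [-high], [-round], and no other segment in the inventory matches both values. Dropping any one of them over-generates: [-round] alone would also admit /ɪ, i/; [-high] alone would also admit /ɒ, ɔ, œ/. No other single listed feature picks out exactly this set either, so fewer than two features will not do.

[-high, -round]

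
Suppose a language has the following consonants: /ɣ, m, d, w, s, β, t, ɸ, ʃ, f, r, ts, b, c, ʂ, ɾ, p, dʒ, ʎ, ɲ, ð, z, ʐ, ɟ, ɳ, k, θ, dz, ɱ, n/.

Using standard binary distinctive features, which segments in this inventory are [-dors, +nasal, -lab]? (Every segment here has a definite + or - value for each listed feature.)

ɳ, n

Eliminate segments failing any feature: /ɣ, w, c, ʎ, ɲ, ɟ, k/ are [+dorsal]; /m, ɱ/ are [+labial]; /d, s, β, t, ɸ, ʃ, f, r, ts, b, ʂ, ɾ, p, dʒ, ð, z, ʐ, θ, dz/ are [-nasal]. The remaining /ɳ, n/ satisfy [-dorsal], [+nasal], [-labial].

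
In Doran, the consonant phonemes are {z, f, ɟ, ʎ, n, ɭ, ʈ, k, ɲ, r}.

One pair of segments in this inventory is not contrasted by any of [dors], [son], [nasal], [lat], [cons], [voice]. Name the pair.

/f/ (voiceless labiodental fricative) and /ʈ/ (voiceless retroflex stop) are both [−dorsal], [−sonorant], [−nasal], [−lateral], [+consonantal], [−voice], so none of the listed features separates them. (They do differ in [continuant], [labial] and [coronal], which are not among the given features.) Every other pair in the inventory differs on at least one listed feature.

f, ʈ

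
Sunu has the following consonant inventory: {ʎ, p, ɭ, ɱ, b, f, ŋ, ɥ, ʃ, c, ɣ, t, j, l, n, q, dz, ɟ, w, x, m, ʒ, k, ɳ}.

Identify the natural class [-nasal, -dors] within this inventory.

p, ɭ, b, f, ʃ, t, l, dz, ʒ

Eliminate segments failing any feature: /ʎ, ɥ, c, ɣ, j, q, ɟ, w, x, k/ are [+dorsal]; /ɱ, ŋ, n, m, ɳ/ are [+nasal]. The remaining /p, ɭ, b, f, ʃ, t, l, dz, ʒ/ satisfy [-nasal], [-dorsal].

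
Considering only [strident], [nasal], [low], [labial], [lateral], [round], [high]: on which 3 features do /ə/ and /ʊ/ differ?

The two segments share [−strident], [−nasal], [−low], [−lateral]. The only features from the list on which they differ: /ə/ is [−labial] while /ʊ/ is [+labial]; /ə/ is [−round] while /ʊ/ is [+round]; /ə/ is [−high] while /ʊ/ is [+high].

[labial], [round], [high]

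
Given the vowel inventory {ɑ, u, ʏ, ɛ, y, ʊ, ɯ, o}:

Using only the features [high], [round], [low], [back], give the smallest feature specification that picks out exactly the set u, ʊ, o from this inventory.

/u, ʊ, o/ are all [+back], [+round], and no other segment in the inventory matches both values. Dropping any one of them over-generates: [+round] alone would also admit /ʏ, y/; [+back] alone would also admit /ɑ, ɯ/. No other single listed feature picks out exactly this set either, so fewer than two features will not do.

[+back, +round]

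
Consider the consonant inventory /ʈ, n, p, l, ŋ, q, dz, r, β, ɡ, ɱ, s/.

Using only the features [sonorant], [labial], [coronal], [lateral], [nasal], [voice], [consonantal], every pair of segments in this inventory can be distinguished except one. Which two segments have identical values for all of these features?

On the given features, /s/ and /ʈ/ have an identical profile: [−sonorant], [−labial], [+coronal], [−lateral], [−nasal], [−voice], [+consonantal]. No other two segments in the inventory coincide on all 7 features. (They do differ in [continuant], [strident] and [anterior], which are not among the given features.)

s, ʈ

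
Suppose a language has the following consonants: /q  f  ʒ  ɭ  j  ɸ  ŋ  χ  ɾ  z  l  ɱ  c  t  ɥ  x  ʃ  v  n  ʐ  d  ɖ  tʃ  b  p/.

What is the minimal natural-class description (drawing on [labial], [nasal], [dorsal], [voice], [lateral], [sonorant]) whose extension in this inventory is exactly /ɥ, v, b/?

[+voice, -nasal, +labial]

The class [+voice], [-nasal], [+labial] has exactly /ɥ, v, b/ as its extension in this inventory. No smaller conjunction from the listed features achieves this: [-nasal, +labial] alone would also admit /f, ɸ, p/; [+voice, +labial] alone would also admit /ɱ/; [+voice, -nasal] alone would also admit /ʒ, ɭ, j, ɾ, …/; and checking the remaining two-feature bundles turns up none with this extension.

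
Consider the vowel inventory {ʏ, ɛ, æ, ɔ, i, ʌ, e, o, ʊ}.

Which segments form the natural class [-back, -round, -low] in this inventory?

Eliminate segments failing any feature: /ʏ/ is [+round]; /æ/ is [+low]; /ɔ, ʌ, o, ʊ/ are [+back]. The remaining /ɛ, i, e/ satisfy [-back], [-round], [-low].

ɛ, i, e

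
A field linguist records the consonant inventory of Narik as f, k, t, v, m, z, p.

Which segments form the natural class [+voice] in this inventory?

The [+voice] segments here are /v, m, z/; the remaining /f, k, t, p/ are [−voice].

v, m, z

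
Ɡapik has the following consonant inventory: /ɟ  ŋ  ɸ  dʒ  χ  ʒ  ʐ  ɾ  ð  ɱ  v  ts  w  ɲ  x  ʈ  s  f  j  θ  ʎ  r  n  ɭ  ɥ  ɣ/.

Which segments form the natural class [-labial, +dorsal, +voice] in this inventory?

Among the inventory, the [-labial] segments are /ɟ, ŋ, dʒ, χ, ʒ, ʐ, ɾ, ð, ts, ɲ, x, ʈ, s, j, θ, ʎ, r, n, ɭ, ɣ/.
Then [+dorsal] gives /ɟ, ŋ, χ, ɲ, x, j, ʎ, ɣ/.
Then [+voice] leaves /ɟ, ŋ, ɲ, j, ʎ, ɣ/.

ɟ, ŋ, ɲ, j, ʎ, ɣ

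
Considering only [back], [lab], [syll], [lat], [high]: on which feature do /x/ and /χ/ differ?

/x/ (voiceless velar fricative) and /χ/ (voiceless uvular fricative) agree on [+back], [-labial], [-syllabic], [-lateral]. They differ on [high] (/x/ [+], /χ/ [-]).

[high]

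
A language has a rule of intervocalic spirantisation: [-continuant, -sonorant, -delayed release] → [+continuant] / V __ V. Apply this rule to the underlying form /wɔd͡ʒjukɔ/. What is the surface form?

[wɔd͡ʒjuxɔ]

/k/ satisfies [-continuant, -sonorant, -delayed release] and sits in V __ V. The [+continuant] counterpart of the voiceless velar stop is /x/. Other segments in /wɔd͡ʒjukɔ/ either fail the structural description or are not in the environment, so the surface form is [wɔd͡ʒjuxɔ].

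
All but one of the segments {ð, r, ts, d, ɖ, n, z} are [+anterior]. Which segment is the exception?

ɖ

Every segment except /ɖ/ is [+anterior]. /ɖ/ (voiced retroflex stop) is [−anterior], so it is the exception.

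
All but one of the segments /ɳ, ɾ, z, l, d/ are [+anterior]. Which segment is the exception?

/ɳ/ is the retroflex nasal, which is [−anterior]; the rest — /l, ɾ, d, z/ — are [+anterior].

ɳ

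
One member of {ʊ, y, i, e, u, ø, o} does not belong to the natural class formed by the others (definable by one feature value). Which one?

ʊ

The remaining segments after removing /ʊ/ share [+tense]; /ʊ/ (high back rounded lax vowel) is [−tense]. For every other candidate removal, the leftover set fails to share any single feature value that the removed segment lacks.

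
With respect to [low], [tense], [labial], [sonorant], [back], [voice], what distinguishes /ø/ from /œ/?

/ø/ is the mid front rounded tense vowel and /œ/ is the mid front rounded lax vowel. Both are [-low], [+labial], [+sonorant], [-back], [+voice]. /ø/ is [+tense] while /œ/ is [-tense], so the distinguishing feature is [tense].

[tense]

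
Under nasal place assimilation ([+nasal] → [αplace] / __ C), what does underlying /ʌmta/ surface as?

[ʌnta]

The only nasal preceding a consonant is /m/ before /t/. /t/ is [+coronal], so /m/ → /n/, giving [ʌnta].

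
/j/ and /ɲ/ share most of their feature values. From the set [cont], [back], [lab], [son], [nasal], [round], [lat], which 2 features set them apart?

[nasal], [continuant]

/j/ (palatal glide) and /ɲ/ (palatal nasal) agree on [−back], [−labial], [+sonorant], [−round], [−lateral]. They differ on [nasal] (/j/ [−], /ɲ/ [+]), [continuant] (/j/ [+], /ɲ/ [−]).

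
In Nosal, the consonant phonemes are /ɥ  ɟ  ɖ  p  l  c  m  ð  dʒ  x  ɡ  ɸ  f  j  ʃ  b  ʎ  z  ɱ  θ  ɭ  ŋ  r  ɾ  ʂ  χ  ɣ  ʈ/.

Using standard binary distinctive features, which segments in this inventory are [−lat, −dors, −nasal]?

ɖ, p, ð, dʒ, ɸ, f, ʃ, b, z, θ, r, ɾ, ʂ, ʈ

Checking each segment against [−lateral], [−dorsal], [−nasal]: /ɖ/ (voiced retroflex stop), /p/ (voiceless bilabial stop), /ð/ (voiced dental fricative), /dʒ/ (voiced postalveolar affricate), /ɸ/ (voiceless bilabial fricative), /f/ (voiceless labiodental fricative), among others, satisfy every feature; every other segment in the inventory fails at least one.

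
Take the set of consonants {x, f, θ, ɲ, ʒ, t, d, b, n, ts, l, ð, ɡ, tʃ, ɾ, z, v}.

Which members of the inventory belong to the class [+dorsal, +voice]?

Eliminate segments failing any feature: /x/ is [−voice]; /f, θ, ʒ, t, d, b, n, ts, l, ð, tʃ, ɾ, z, v/ are [−dorsal]. The remaining /ɲ, ɡ/ satisfy [+dorsal], [+voice].

ɲ, ɡ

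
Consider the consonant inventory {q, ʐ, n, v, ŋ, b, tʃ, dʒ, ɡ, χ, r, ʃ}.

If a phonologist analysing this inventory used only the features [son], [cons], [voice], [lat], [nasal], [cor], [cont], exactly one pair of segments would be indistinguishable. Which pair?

On the given features, /ɡ/ and /b/ have an identical profile: [−sonorant], [+consonantal], [+voice], [−lateral], [−nasal], [−coronal], [−continuant]. No other two segments in the inventory coincide on all 7 features. (They do differ in [labial] and [dorsal], which are not among the given features.)

ɡ, b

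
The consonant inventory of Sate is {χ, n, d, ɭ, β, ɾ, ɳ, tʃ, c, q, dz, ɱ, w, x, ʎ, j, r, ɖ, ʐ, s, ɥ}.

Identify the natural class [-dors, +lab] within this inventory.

Checking each segment against [-dorsal], [+labial]: /β/ (voiced bilabial fricative), /ɱ/ (labiodental nasal) satisfy every feature; every other segment in the inventory fails at least one.

β, ɱ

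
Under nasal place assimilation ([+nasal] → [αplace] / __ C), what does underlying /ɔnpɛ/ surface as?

The only nasal preceding a consonant is /n/ before /p/. /p/ is [+labial], so /n/ → /m/, giving [ɔmpɛ].

[ɔmpɛ]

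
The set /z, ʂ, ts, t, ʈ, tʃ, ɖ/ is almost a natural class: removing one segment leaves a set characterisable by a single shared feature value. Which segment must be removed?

tʃ

/ʈ, ʂ, ts, ɖ, z, t/ are all [-distributed], but /tʃ/ (voiceless postalveolar affricate) is [+distributed]. No other single segment can be removed to leave a set sharing one feature value that the removed segment lacks, so /tʃ/ is the odd one out.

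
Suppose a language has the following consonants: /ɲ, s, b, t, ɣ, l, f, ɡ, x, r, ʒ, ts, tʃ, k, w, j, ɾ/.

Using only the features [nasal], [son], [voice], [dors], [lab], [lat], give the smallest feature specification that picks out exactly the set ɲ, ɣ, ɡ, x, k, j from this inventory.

Every target segment is [-labial], [+dorsal]; each remaining inventory member fails at least one of these. Each conjunct is needed — [+dorsal] alone would also admit /w/; [-labial] alone would also admit /s, t, l, r, …/ — and no other single listed feature has exactly this extension, so two is the minimum.

[-lab, +dors]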